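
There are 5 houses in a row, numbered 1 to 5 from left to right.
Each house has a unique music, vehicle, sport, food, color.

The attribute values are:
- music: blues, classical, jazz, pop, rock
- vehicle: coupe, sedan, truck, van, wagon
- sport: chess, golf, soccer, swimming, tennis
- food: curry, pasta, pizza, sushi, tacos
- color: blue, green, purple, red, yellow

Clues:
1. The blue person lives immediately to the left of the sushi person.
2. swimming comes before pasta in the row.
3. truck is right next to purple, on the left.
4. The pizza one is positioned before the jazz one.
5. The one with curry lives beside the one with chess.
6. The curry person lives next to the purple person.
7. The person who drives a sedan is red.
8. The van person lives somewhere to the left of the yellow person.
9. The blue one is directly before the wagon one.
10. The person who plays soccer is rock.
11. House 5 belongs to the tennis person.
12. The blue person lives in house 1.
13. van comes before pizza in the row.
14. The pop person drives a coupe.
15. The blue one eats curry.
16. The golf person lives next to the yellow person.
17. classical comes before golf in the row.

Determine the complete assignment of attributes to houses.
Solution:

House | Music | Vehicle | Sport | Food | Color
----------------------------------------------
  1   | rock | truck | soccer | curry | blue
  2   | classical | wagon | chess | sushi | purple
  3   | blues | van | golf | tacos | green
  4   | pop | coupe | swimming | pizza | yellow
  5   | jazz | sedan | tennis | pasta | red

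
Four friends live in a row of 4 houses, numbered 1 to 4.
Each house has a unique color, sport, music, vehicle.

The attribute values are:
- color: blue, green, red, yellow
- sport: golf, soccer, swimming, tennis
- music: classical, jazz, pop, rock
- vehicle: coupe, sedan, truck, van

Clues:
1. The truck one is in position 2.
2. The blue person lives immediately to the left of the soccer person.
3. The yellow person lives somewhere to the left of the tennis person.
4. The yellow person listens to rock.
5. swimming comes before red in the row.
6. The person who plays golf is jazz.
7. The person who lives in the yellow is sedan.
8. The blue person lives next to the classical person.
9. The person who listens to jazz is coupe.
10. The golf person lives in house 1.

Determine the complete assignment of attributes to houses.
Solution:

House | Color | Sport | Music | Vehicle
---------------------------------------
  1   | blue | golf | jazz | coupe
  2   | green | soccer | classical | truck
  3   | yellow | swimming | rock | sedan
  4   | red | tennis | pop | van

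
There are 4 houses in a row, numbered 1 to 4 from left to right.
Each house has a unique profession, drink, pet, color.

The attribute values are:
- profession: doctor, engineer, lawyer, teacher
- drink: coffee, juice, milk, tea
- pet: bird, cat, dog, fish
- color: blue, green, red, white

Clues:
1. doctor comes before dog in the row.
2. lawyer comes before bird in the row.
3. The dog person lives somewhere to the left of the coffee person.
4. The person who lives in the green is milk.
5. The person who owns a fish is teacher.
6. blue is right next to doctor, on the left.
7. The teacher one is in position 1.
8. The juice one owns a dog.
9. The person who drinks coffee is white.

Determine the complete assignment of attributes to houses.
Solution:

House | Profession | Drink | Pet | Color
----------------------------------------
  1   | teacher | tea | fish | blue
  2   | doctor | milk | cat | green
  3   | lawyer | juice | dog | red
  4   | engineer | coffee | bird | white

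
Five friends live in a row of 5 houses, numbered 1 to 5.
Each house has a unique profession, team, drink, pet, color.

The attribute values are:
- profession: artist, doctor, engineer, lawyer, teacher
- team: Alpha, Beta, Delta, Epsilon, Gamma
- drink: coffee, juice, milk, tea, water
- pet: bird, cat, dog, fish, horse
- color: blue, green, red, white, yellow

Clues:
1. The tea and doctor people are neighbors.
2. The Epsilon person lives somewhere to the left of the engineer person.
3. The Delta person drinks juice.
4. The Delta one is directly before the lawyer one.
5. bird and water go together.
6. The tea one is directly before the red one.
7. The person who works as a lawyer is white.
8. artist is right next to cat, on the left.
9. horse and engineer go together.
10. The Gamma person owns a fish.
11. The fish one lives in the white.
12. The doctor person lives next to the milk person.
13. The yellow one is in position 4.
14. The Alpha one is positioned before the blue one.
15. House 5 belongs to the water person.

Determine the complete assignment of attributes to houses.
Solution:

House | Profession | Team | Drink | Pet | Color
-----------------------------------------------
  1   | artist | Epsilon | tea | dog | green
  2   | doctor | Delta | juice | cat | red
  3   | lawyer | Gamma | milk | fish | white
  4   | engineer | Alpha | coffee | horse | yellow
  5   | teacher | Beta | water | bird | blue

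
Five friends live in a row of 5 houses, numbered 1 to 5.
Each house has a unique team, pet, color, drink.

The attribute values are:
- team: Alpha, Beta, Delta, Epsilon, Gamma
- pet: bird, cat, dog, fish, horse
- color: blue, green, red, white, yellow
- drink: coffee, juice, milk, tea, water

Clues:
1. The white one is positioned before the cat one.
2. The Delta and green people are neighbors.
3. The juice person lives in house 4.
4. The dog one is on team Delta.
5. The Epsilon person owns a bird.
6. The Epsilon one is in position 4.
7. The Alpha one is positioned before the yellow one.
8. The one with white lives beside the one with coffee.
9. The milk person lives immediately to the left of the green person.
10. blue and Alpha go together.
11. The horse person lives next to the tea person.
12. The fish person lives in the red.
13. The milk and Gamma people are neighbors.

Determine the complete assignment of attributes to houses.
Solution:

House | Team | Pet | Color | Drink
----------------------------------
  1   | Delta | dog | white | milk
  2   | Gamma | horse | green | coffee
  3   | Alpha | cat | blue | tea
  4   | Epsilon | bird | yellow | juice
  5   | Beta | fish | red | water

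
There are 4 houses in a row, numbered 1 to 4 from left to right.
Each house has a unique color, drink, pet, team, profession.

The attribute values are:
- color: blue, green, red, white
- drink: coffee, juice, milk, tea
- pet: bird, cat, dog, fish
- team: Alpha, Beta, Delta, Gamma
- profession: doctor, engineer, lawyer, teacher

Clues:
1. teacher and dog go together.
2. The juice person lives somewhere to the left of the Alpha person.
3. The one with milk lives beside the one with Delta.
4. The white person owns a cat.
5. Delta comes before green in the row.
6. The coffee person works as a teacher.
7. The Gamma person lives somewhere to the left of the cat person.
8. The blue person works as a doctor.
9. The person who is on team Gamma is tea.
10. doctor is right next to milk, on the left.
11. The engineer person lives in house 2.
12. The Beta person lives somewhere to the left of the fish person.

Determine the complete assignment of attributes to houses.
Solution:

House | Color | Drink | Pet | Team | Profession
-----------------------------------------------
  1   | blue | tea | bird | Gamma | doctor
  2   | white | milk | cat | Beta | engineer
  3   | red | juice | fish | Delta | lawyer
  4   | green | coffee | dog | Alpha | teacher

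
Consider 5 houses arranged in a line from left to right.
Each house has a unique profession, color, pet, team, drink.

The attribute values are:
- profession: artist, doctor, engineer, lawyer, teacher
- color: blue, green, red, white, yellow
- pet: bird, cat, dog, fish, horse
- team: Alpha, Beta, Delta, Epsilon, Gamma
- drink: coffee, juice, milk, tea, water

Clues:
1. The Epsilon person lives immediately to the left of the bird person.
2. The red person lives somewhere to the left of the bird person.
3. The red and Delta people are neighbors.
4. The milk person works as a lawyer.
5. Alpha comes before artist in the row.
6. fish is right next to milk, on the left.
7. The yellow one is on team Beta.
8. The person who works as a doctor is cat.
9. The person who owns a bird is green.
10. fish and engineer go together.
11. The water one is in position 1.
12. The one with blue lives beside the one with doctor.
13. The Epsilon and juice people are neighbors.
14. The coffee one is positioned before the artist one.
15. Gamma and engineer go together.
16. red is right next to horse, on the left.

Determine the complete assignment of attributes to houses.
Solution:

House | Profession | Color | Pet | Team | Drink
-----------------------------------------------
  1   | engineer | red | fish | Gamma | water
  2   | lawyer | blue | horse | Delta | milk
  3   | doctor | white | cat | Epsilon | coffee
  4   | teacher | green | bird | Alpha | juice
  5   | artist | yellow | dog | Beta | tea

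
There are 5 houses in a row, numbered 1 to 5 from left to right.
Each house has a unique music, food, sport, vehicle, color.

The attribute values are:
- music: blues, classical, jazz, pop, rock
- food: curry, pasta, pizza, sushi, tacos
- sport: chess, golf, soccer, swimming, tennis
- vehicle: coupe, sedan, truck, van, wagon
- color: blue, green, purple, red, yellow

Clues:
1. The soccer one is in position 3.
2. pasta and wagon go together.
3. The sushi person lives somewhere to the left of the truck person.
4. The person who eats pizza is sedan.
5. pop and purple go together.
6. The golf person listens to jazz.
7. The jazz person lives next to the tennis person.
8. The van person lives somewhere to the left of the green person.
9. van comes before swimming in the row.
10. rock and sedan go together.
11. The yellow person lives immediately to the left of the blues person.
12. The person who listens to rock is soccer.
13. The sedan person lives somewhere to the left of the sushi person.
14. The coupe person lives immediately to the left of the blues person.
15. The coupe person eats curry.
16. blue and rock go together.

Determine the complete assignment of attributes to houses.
Solution:

House | Music | Food | Sport | Vehicle | Color
----------------------------------------------
  1   | jazz | curry | golf | coupe | yellow
  2   | blues | pasta | tennis | wagon | red
  3   | rock | pizza | soccer | sedan | blue
  4   | pop | sushi | chess | van | purple
  5   | classical | tacos | swimming | truck | green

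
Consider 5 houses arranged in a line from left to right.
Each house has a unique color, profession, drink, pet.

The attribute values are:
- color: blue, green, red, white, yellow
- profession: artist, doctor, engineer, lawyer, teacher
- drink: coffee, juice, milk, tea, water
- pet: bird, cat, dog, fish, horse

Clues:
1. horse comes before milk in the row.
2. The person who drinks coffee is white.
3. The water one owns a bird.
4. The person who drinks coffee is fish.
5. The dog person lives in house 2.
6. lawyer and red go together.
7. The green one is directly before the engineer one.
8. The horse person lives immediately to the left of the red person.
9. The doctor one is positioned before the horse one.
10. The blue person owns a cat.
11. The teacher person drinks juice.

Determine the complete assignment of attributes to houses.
Solution:

House | Color | Profession | Drink | Pet
----------------------------------------
  1   | white | doctor | coffee | fish
  2   | green | teacher | juice | dog
  3   | yellow | engineer | tea | horse
  4   | red | lawyer | water | bird
  5   | blue | artist | milk | cat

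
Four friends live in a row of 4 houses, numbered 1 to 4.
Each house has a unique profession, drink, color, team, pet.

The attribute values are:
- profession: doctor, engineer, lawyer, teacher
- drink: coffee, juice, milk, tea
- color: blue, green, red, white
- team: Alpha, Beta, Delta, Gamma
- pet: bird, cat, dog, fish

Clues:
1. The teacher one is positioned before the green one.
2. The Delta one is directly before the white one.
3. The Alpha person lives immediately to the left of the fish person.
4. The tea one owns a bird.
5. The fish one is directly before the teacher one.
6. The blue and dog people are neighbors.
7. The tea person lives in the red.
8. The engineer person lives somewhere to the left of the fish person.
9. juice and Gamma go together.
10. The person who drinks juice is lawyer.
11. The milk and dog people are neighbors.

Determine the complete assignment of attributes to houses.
Solution:

House | Profession | Drink | Color | Team | Pet
-----------------------------------------------
  1   | engineer | tea | red | Alpha | bird
  2   | doctor | milk | blue | Delta | fish
  3   | teacher | coffee | white | Beta | dog
  4   | lawyer | juice | green | Gamma | cat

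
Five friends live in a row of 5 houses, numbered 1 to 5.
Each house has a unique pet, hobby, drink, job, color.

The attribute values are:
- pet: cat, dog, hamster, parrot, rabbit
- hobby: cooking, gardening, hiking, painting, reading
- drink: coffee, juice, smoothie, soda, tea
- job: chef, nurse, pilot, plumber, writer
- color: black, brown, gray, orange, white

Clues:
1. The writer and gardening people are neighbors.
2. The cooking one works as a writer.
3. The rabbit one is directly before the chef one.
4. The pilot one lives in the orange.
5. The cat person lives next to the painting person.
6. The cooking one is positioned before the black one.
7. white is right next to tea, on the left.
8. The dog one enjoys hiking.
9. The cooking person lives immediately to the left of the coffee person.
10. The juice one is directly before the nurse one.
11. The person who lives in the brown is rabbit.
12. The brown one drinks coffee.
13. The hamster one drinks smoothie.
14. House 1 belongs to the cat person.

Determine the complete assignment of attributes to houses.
Solution:

House | Pet | Hobby | Drink | Job | Color
-----------------------------------------
  1   | cat | reading | juice | pilot | orange
  2   | hamster | painting | smoothie | nurse | white
  3   | parrot | cooking | tea | writer | gray
  4   | rabbit | gardening | coffee | plumber | brown
  5   | dog | hiking | soda | chef | black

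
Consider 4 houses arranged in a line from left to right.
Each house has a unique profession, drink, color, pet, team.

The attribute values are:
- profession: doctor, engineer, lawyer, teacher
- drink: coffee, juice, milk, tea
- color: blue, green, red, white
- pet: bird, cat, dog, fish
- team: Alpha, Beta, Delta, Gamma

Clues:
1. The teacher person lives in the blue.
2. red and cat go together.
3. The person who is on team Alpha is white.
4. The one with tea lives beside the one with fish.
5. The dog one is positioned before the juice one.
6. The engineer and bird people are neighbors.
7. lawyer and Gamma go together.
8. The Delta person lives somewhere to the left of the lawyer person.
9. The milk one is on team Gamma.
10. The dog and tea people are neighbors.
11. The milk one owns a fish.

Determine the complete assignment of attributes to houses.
Solution:

House | Profession | Drink | Color | Pet | Team
-----------------------------------------------
  1   | engineer | coffee | white | dog | Alpha
  2   | teacher | tea | blue | bird | Delta
  3   | lawyer | milk | green | fish | Gamma
  4   | doctor | juice | red | cat | Beta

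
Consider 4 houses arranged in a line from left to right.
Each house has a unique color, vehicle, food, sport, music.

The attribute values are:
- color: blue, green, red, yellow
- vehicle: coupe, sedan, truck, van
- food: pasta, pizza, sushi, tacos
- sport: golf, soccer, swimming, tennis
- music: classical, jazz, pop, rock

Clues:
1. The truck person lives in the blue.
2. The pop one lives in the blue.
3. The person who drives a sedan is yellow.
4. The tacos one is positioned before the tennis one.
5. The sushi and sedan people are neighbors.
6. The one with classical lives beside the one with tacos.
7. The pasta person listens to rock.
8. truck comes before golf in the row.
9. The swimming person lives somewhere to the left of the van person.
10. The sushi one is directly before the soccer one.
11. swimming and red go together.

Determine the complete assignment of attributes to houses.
Solution:

House | Color | Vehicle | Food | Sport | Music
----------------------------------------------
  1   | red | coupe | sushi | swimming | classical
  2   | yellow | sedan | tacos | soccer | jazz
  3   | blue | truck | pizza | tennis | pop
  4   | green | van | pasta | golf | rock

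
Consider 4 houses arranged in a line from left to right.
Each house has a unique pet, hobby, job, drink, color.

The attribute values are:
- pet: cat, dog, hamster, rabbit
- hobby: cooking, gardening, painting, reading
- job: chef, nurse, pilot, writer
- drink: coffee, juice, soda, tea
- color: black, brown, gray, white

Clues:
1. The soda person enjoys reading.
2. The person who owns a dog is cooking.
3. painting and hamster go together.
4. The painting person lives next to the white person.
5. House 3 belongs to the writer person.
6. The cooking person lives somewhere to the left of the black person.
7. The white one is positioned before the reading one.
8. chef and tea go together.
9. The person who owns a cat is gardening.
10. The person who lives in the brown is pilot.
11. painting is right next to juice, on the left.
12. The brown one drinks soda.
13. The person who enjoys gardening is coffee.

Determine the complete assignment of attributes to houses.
Solution:

House | Pet | Hobby | Job | Drink | Color
-----------------------------------------
  1   | hamster | painting | chef | tea | gray
  2   | dog | cooking | nurse | juice | white
  3   | cat | gardening | writer | coffee | black
  4   | rabbit | reading | pilot | soda | brown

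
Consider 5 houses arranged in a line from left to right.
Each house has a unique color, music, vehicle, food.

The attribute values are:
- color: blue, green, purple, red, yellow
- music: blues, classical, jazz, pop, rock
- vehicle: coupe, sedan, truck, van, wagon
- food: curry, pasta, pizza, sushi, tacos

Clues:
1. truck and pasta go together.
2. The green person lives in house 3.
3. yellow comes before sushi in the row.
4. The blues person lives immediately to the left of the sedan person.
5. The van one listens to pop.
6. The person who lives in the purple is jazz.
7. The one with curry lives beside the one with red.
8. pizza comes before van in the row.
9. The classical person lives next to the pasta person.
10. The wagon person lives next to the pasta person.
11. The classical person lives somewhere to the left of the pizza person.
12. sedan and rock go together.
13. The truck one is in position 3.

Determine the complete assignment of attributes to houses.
Solution:

House | Color | Music | Vehicle | Food
--------------------------------------
  1   | purple | jazz | coupe | curry
  2   | red | classical | wagon | tacos
  3   | green | blues | truck | pasta
  4   | yellow | rock | sedan | pizza
  5   | blue | pop | van | sushi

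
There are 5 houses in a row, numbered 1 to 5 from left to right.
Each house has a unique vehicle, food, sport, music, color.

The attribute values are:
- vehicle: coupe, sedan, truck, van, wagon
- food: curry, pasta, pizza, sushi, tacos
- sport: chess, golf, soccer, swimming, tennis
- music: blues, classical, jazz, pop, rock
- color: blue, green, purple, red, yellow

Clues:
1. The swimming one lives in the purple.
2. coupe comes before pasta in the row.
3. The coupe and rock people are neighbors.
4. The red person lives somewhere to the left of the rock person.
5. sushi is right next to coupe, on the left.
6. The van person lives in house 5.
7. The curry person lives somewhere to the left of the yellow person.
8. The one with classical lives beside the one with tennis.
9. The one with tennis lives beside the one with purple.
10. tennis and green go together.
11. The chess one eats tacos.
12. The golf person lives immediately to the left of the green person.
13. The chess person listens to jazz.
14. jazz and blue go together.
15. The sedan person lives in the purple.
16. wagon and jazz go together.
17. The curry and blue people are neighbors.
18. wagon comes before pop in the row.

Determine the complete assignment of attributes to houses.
Solution:

House | Vehicle | Food | Sport | Music | Color
----------------------------------------------
  1   | truck | sushi | golf | classical | red
  2   | coupe | pizza | tennis | blues | green
  3   | sedan | curry | swimming | rock | purple
  4   | wagon | tacos | chess | jazz | blue
  5   | van | pasta | soccer | pop | yellow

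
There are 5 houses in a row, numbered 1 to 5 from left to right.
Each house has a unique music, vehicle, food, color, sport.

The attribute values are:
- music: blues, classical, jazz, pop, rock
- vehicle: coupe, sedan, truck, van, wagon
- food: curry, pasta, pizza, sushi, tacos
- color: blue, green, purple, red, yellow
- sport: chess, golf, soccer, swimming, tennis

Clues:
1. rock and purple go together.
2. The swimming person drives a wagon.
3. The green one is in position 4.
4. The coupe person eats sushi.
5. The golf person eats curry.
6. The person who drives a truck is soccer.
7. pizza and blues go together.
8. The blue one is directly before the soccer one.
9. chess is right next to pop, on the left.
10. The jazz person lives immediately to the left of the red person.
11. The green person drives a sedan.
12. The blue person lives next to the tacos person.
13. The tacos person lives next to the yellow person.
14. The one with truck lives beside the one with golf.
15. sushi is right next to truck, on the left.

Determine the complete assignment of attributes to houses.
Solution:

House | Music | Vehicle | Food | Color | Sport
----------------------------------------------
  1   | jazz | coupe | sushi | blue | chess
  2   | pop | truck | tacos | red | soccer
  3   | classical | van | curry | yellow | golf
  4   | blues | sedan | pizza | green | tennis
  5   | rock | wagon | pasta | purple | swimming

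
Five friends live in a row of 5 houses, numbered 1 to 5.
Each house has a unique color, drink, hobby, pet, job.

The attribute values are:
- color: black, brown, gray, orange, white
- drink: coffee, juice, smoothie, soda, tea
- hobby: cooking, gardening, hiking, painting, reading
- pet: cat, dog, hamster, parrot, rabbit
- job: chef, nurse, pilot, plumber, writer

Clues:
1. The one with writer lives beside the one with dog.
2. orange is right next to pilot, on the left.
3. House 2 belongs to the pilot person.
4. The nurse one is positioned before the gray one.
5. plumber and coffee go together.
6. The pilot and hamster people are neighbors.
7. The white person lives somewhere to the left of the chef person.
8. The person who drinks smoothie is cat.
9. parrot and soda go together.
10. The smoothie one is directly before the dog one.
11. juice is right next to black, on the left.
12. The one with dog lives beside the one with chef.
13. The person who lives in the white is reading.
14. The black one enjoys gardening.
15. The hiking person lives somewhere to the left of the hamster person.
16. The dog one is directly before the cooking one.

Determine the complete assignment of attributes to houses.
Solution:

House | Color | Drink | Hobby | Pet | Job
-----------------------------------------
  1   | orange | smoothie | hiking | cat | writer
  2   | white | tea | reading | dog | pilot
  3   | brown | juice | cooking | hamster | chef
  4   | black | soda | gardening | parrot | nurse
  5   | gray | coffee | painting | rabbit | plumber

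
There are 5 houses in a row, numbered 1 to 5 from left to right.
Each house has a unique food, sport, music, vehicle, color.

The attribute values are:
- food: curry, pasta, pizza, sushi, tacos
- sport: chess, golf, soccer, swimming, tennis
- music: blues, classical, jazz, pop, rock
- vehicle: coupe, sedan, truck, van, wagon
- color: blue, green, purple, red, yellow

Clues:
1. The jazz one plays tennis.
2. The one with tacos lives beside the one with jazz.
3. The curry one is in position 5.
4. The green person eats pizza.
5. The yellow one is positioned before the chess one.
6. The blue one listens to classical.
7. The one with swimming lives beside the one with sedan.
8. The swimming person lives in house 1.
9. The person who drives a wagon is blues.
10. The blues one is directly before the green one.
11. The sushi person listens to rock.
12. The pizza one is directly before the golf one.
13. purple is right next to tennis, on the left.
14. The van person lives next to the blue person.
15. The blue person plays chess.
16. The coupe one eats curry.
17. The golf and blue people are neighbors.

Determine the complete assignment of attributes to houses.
Solution:

House | Food | Sport | Music | Vehicle | Color
----------------------------------------------
  1   | tacos | swimming | blues | wagon | purple
  2   | pizza | tennis | jazz | sedan | green
  3   | sushi | golf | rock | van | yellow
  4   | pasta | chess | classical | truck | blue
  5   | curry | soccer | pop | coupe | red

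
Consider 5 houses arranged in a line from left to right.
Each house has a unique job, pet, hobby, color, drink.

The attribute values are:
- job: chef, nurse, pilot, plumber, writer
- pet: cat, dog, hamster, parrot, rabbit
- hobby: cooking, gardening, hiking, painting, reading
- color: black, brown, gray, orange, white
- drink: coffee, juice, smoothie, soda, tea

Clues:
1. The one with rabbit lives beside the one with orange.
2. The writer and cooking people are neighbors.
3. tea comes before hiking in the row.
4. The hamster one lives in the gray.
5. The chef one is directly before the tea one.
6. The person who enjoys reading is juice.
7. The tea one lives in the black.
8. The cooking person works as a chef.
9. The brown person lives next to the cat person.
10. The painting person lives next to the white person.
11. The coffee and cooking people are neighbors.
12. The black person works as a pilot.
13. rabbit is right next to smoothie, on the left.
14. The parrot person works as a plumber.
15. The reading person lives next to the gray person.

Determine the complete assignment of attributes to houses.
Solution:

House | Job | Pet | Hobby | Color | Drink
-----------------------------------------
  1   | writer | rabbit | gardening | brown | coffee
  2   | chef | cat | cooking | orange | smoothie
  3   | pilot | dog | painting | black | tea
  4   | plumber | parrot | reading | white | juice
  5   | nurse | hamster | hiking | gray | soda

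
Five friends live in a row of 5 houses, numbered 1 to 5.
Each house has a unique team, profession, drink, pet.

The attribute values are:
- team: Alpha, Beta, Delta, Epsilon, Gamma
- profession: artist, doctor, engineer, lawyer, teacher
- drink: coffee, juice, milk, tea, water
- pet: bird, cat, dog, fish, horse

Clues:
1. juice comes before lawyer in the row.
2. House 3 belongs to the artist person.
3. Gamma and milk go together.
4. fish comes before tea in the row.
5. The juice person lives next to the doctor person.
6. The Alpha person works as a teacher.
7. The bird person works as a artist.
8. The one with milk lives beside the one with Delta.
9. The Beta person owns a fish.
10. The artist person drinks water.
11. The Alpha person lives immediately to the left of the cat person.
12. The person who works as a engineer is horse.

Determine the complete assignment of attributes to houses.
Solution:

House | Team | Profession | Drink | Pet
---------------------------------------
  1   | Alpha | teacher | juice | dog
  2   | Gamma | doctor | milk | cat
  3   | Delta | artist | water | bird
  4   | Beta | lawyer | coffee | fish
  5   | Epsilon | engineer | tea | horse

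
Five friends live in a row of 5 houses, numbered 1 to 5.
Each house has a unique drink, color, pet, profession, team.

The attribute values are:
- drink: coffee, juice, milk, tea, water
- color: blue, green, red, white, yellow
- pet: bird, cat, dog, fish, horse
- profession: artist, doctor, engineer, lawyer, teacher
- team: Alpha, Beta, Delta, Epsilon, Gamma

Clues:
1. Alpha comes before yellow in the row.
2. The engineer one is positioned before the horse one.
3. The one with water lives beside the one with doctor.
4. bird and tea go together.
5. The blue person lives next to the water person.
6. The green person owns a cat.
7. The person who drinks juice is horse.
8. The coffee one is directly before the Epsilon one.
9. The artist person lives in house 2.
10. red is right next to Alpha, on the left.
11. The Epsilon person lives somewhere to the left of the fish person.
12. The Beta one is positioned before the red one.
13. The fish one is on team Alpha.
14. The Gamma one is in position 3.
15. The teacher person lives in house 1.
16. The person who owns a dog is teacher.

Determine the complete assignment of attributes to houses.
Solution:

House | Drink | Color | Pet | Profession | Team
-----------------------------------------------
  1   | coffee | blue | dog | teacher | Beta
  2   | water | green | cat | artist | Epsilon
  3   | tea | red | bird | doctor | Gamma
  4   | milk | white | fish | engineer | Alpha
  5   | juice | yellow | horse | lawyer | Delta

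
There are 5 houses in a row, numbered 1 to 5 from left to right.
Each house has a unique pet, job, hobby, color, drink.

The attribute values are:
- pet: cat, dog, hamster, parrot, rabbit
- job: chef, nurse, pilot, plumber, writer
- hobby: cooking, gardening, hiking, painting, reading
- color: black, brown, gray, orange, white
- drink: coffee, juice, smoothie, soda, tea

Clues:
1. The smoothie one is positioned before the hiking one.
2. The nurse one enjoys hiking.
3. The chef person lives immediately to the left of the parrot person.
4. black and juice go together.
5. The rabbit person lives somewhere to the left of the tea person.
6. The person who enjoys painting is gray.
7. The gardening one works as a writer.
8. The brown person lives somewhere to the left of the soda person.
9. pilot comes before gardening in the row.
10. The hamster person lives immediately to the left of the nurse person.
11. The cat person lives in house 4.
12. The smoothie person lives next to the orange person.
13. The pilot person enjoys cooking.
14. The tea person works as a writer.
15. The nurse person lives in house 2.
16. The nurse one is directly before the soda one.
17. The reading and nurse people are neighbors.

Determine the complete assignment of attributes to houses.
Solution:

House | Pet | Job | Hobby | Color | Drink
-----------------------------------------
  1   | hamster | chef | reading | brown | smoothie
  2   | parrot | nurse | hiking | orange | coffee
  3   | rabbit | plumber | painting | gray | soda
  4   | cat | pilot | cooking | black | juice
  5   | dog | writer | gardening | white | tea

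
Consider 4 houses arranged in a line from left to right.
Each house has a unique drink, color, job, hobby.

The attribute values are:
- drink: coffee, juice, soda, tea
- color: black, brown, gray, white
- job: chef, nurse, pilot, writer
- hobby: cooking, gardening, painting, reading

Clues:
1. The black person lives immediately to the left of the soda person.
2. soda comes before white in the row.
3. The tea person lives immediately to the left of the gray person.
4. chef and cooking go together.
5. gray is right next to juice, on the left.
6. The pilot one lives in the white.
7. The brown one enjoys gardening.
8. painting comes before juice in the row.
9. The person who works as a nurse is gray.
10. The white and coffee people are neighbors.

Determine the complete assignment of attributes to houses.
Solution:

House | Drink | Color | Job | Hobby
-----------------------------------
  1   | tea | black | chef | cooking
  2   | soda | gray | nurse | painting
  3   | juice | white | pilot | reading
  4   | coffee | brown | writer | gardening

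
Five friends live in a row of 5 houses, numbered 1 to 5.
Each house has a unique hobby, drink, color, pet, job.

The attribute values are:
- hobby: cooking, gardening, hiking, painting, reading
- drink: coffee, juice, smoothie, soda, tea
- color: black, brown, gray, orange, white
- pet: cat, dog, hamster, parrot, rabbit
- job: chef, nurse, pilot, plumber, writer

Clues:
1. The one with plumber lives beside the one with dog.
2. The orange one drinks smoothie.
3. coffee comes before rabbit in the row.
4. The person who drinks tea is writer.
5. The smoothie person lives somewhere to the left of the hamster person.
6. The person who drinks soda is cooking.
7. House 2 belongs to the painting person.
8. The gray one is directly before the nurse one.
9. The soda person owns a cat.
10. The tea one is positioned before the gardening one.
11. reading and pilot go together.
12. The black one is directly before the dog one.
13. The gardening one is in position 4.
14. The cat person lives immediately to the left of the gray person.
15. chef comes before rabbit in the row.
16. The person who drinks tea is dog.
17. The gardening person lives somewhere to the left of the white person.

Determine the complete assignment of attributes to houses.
Solution:

House | Hobby | Drink | Color | Pet | Job
-----------------------------------------
  1   | cooking | soda | black | cat | plumber
  2   | painting | tea | gray | dog | writer
  3   | hiking | smoothie | orange | parrot | nurse
  4   | gardening | coffee | brown | hamster | chef
  5   | reading | juice | white | rabbit | pilot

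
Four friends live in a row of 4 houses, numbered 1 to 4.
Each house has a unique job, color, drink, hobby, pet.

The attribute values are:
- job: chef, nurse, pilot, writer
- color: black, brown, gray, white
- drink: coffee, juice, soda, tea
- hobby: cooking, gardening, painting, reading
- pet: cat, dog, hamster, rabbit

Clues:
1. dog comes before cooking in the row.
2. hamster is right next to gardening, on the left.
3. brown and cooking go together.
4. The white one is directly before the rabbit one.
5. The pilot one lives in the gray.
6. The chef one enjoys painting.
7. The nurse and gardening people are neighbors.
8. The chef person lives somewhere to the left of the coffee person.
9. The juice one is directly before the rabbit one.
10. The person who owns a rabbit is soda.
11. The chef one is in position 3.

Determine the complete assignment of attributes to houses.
Solution:

House | Job | Color | Drink | Hobby | Pet
-----------------------------------------
  1   | nurse | white | juice | reading | hamster
  2   | pilot | gray | soda | gardening | rabbit
  3   | chef | black | tea | painting | dog
  4   | writer | brown | coffee | cooking | cat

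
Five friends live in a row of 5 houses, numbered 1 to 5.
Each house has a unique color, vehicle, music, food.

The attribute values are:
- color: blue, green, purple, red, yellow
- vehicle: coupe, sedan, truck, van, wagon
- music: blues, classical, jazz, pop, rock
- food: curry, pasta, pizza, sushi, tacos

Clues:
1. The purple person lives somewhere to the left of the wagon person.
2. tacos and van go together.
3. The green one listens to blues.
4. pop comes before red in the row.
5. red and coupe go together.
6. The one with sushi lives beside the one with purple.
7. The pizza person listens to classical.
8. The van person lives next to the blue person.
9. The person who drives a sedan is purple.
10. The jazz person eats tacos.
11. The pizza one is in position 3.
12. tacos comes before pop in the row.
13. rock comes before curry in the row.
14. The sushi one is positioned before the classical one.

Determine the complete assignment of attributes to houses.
Solution:

House | Color | Vehicle | Music | Food
--------------------------------------
  1   | yellow | van | jazz | tacos
  2   | blue | truck | pop | sushi
  3   | purple | sedan | classical | pizza
  4   | red | coupe | rock | pasta
  5   | green | wagon | blues | curry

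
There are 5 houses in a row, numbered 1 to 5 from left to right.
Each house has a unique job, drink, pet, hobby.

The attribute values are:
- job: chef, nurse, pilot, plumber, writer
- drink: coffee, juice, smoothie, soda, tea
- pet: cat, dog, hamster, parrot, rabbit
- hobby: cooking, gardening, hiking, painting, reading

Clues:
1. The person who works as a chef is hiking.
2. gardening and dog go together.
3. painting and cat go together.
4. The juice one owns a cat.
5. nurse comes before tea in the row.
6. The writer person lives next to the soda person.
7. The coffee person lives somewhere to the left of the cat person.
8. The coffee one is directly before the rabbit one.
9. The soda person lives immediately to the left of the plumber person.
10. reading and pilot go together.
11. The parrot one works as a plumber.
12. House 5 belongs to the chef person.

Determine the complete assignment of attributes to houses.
Solution:

House | Job | Drink | Pet | Hobby
---------------------------------
  1   | writer | coffee | dog | gardening
  2   | pilot | soda | rabbit | reading
  3   | plumber | smoothie | parrot | cooking
  4   | nurse | juice | cat | painting
  5   | chef | tea | hamster | hiking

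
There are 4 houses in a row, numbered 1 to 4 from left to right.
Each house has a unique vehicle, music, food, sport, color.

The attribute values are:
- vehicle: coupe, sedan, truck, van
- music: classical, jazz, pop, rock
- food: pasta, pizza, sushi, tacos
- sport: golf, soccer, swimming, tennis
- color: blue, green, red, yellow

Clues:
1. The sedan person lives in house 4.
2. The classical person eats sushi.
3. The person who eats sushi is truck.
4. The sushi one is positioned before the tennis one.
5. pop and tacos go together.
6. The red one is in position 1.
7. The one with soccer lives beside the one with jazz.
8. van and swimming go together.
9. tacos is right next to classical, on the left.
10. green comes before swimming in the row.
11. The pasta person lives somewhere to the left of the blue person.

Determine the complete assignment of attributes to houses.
Solution:

House | Vehicle | Music | Food | Sport | Color
----------------------------------------------
  1   | coupe | pop | tacos | golf | red
  2   | truck | classical | sushi | soccer | green
  3   | van | jazz | pasta | swimming | yellow
  4   | sedan | rock | pizza | tennis | blue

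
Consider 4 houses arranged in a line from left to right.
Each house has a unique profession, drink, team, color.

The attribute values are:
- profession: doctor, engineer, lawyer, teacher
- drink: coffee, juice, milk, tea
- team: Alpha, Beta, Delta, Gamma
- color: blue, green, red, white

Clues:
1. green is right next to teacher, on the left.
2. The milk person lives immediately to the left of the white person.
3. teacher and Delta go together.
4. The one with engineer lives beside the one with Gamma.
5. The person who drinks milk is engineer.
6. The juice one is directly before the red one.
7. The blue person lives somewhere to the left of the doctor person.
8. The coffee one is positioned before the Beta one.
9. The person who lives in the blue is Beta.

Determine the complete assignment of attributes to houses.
Solution:

House | Profession | Drink | Team | Color
-----------------------------------------
  1   | lawyer | juice | Alpha | green
  2   | teacher | coffee | Delta | red
  3   | engineer | milk | Beta | blue
  4   | doctor | tea | Gamma | white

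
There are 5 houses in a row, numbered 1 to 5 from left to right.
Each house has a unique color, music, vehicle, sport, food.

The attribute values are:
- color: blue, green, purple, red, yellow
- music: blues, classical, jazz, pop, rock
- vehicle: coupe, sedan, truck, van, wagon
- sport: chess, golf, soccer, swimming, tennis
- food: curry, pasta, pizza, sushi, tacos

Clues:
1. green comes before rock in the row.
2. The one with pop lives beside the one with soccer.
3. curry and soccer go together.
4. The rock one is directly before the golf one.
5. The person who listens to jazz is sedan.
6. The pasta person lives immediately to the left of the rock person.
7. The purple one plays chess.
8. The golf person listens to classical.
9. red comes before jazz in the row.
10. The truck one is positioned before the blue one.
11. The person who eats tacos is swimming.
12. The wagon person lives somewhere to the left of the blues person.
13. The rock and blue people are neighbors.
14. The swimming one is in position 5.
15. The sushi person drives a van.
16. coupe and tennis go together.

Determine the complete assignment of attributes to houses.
Solution:

House | Color | Music | Vehicle | Sport | Food
----------------------------------------------
  1   | green | pop | coupe | tennis | pasta
  2   | red | rock | truck | soccer | curry
  3   | blue | classical | wagon | golf | pizza
  4   | purple | blues | van | chess | sushi
  5   | yellow | jazz | sedan | swimming | tacos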